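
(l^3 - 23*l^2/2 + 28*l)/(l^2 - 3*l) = (l^2 - 23*l/2 + 28)/(l - 3)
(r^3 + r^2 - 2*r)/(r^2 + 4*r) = (r^2 + r - 2)/(r + 4)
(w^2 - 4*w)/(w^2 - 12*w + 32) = w/(w - 8)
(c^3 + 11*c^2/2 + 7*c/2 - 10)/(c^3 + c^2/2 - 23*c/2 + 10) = (2*c + 5)/(2*c - 5)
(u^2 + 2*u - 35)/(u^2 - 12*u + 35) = (u + 7)/(u - 7)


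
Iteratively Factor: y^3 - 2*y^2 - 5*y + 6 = (y - 3)*(y^2 + y - 2) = (y - 3)*(y - 1)*(y + 2)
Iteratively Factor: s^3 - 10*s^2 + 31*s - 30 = (s - 5)*(s^2 - 5*s + 6) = (s - 5)*(s - 3)*(s - 2)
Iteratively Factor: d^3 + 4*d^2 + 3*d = (d)*(d^2 + 4*d + 3) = d*(d + 3)*(d + 1)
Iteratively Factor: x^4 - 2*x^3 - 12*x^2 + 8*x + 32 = (x - 4)*(x^3 + 2*x^2 - 4*x - 8) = (x - 4)*(x + 2)*(x^2 - 4) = (x - 4)*(x - 2)*(x + 2)*(x + 2)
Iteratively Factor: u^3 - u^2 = (u - 1)*(u^2) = u*(u - 1)*(u)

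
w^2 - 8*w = w*(w - 8)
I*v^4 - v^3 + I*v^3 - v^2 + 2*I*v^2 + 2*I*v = v*(v - I)*(v + 2*I)*(I*v + I)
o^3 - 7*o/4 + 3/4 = (o - 1)*(o - 1/2)*(o + 3/2)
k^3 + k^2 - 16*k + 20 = (k - 2)^2*(k + 5)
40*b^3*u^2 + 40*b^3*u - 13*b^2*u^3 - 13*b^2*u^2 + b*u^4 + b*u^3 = u*(-8*b + u)*(-5*b + u)*(b*u + b)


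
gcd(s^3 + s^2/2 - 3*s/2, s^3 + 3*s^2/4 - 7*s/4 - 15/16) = s + 3/2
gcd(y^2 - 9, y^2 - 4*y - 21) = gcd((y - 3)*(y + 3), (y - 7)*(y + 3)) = y + 3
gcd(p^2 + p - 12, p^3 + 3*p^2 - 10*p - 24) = p^2 + p - 12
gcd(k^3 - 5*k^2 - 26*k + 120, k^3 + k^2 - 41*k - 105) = k + 5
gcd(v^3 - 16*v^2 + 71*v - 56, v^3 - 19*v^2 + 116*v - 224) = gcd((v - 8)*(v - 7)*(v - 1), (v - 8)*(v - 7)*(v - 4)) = v^2 - 15*v + 56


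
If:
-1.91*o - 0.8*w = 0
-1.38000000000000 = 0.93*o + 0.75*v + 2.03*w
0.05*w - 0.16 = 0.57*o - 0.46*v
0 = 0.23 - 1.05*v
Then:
No Solution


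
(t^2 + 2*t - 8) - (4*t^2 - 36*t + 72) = -3*t^2 + 38*t - 80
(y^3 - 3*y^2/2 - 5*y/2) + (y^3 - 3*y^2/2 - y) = 2*y^3 - 3*y^2 - 7*y/2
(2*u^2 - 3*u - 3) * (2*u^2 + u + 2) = 4*u^4 - 4*u^3 - 5*u^2 - 9*u - 6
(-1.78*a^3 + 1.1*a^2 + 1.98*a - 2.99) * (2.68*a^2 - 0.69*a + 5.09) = -4.7704*a^5 + 4.1762*a^4 - 4.5128*a^3 - 3.7804*a^2 + 12.1413*a - 15.2191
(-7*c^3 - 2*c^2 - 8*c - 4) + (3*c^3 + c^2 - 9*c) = -4*c^3 - c^2 - 17*c - 4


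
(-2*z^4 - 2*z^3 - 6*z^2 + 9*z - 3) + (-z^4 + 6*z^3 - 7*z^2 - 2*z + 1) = -3*z^4 + 4*z^3 - 13*z^2 + 7*z - 2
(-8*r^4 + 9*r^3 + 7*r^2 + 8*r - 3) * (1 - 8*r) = 64*r^5 - 80*r^4 - 47*r^3 - 57*r^2 + 32*r - 3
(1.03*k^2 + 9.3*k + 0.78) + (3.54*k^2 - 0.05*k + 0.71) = 4.57*k^2 + 9.25*k + 1.49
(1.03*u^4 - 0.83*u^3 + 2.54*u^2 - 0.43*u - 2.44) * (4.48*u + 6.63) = 4.6144*u^5 + 3.1105*u^4 + 5.8763*u^3 + 14.9138*u^2 - 13.7821*u - 16.1772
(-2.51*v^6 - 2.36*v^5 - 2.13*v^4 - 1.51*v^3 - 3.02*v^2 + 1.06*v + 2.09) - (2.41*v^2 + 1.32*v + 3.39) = -2.51*v^6 - 2.36*v^5 - 2.13*v^4 - 1.51*v^3 - 5.43*v^2 - 0.26*v - 1.3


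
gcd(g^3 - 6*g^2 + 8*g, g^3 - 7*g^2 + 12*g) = g^2 - 4*g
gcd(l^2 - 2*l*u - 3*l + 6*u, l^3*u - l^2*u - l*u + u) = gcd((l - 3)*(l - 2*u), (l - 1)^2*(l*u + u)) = 1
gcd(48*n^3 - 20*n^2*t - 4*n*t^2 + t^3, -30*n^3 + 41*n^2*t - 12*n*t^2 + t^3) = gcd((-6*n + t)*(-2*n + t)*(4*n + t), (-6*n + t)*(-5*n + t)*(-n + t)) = -6*n + t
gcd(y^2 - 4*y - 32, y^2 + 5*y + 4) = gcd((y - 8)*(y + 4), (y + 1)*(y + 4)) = y + 4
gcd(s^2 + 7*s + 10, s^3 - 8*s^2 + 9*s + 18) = 1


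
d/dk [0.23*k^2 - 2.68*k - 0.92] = 0.46*k - 2.68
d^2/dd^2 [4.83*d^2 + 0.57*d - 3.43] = 9.66000000000000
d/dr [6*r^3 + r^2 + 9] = 2*r*(9*r + 1)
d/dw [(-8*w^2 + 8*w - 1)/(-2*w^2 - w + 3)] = (24*w^2 - 52*w + 23)/(4*w^4 + 4*w^3 - 11*w^2 - 6*w + 9)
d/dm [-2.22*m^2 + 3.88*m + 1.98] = 3.88 - 4.44*m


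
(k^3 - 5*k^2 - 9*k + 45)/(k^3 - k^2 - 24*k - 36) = (k^2 - 8*k + 15)/(k^2 - 4*k - 12)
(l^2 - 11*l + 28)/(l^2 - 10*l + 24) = (l - 7)/(l - 6)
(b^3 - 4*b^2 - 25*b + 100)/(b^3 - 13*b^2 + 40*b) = (b^2 + b - 20)/(b*(b - 8))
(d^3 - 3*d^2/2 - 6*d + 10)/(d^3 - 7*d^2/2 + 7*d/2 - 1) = (2*d^2 + d - 10)/(2*d^2 - 3*d + 1)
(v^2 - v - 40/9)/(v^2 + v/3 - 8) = (v + 5/3)/(v + 3)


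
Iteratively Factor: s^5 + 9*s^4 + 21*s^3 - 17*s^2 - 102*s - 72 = (s - 2)*(s^4 + 11*s^3 + 43*s^2 + 69*s + 36) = (s - 2)*(s + 3)*(s^3 + 8*s^2 + 19*s + 12) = (s - 2)*(s + 1)*(s + 3)*(s^2 + 7*s + 12) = (s - 2)*(s + 1)*(s + 3)*(s + 4)*(s + 3)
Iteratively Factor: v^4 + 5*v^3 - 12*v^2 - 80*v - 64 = (v + 4)*(v^3 + v^2 - 16*v - 16) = (v + 4)^2*(v^2 - 3*v - 4) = (v - 4)*(v + 4)^2*(v + 1)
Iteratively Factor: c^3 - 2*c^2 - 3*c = (c - 3)*(c^2 + c) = (c - 3)*(c + 1)*(c)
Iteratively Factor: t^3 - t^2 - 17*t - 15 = (t + 3)*(t^2 - 4*t - 5) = (t - 5)*(t + 3)*(t + 1)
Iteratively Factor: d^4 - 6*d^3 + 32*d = (d - 4)*(d^3 - 2*d^2 - 8*d) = d*(d - 4)*(d^2 - 2*d - 8) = d*(d - 4)^2*(d + 2)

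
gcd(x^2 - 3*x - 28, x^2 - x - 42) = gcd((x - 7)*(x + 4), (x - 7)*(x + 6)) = x - 7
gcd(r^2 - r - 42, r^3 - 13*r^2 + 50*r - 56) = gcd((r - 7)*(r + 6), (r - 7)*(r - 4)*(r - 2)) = r - 7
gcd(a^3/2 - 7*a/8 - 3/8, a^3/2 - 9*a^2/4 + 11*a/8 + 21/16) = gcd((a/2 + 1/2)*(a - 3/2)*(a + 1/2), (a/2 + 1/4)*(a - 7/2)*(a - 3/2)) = a^2 - a - 3/4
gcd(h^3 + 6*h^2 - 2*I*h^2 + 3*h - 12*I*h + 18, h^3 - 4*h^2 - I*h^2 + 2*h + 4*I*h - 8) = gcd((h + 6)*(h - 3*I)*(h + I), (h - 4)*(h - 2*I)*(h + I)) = h + I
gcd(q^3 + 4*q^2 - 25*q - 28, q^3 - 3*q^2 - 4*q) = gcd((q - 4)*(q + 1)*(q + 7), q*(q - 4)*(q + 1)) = q^2 - 3*q - 4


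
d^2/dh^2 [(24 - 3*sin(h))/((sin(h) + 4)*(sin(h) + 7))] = 3*(sin(h)^5 - 43*sin(h)^4 - 434*sin(h)^3 - 332*sin(h)^2 + 3944*sin(h) + 2104)/((sin(h) + 4)^3*(sin(h) + 7)^3)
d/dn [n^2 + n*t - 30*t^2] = 2*n + t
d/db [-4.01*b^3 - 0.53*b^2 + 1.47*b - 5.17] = -12.03*b^2 - 1.06*b + 1.47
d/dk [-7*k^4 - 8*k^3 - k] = -28*k^3 - 24*k^2 - 1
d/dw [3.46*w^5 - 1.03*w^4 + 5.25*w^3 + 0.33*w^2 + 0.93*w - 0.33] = 17.3*w^4 - 4.12*w^3 + 15.75*w^2 + 0.66*w + 0.93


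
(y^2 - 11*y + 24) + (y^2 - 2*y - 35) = 2*y^2 - 13*y - 11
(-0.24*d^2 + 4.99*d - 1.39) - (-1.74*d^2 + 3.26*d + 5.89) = 1.5*d^2 + 1.73*d - 7.28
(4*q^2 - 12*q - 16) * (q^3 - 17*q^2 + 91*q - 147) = 4*q^5 - 80*q^4 + 552*q^3 - 1408*q^2 + 308*q + 2352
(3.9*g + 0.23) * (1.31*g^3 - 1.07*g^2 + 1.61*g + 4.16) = 5.109*g^4 - 3.8717*g^3 + 6.0329*g^2 + 16.5943*g + 0.9568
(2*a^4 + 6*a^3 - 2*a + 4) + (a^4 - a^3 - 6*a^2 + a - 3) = 3*a^4 + 5*a^3 - 6*a^2 - a + 1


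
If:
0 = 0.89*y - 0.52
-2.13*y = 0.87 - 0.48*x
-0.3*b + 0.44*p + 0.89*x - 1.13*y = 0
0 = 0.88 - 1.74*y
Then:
No Solution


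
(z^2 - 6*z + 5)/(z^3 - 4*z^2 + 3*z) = (z - 5)/(z*(z - 3))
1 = 1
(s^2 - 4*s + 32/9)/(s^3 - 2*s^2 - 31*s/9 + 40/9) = (3*s - 4)/(3*s^2 + 2*s - 5)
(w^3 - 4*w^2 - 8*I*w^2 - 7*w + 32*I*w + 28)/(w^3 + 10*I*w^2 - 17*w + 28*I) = (w^2 - w*(4 + 7*I) + 28*I)/(w^2 + 11*I*w - 28)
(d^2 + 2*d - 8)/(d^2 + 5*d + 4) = (d - 2)/(d + 1)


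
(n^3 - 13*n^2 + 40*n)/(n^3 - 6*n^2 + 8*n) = (n^2 - 13*n + 40)/(n^2 - 6*n + 8)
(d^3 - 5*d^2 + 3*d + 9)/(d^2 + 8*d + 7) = (d^2 - 6*d + 9)/(d + 7)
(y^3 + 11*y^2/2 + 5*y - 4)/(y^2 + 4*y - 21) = (y^3 + 11*y^2/2 + 5*y - 4)/(y^2 + 4*y - 21)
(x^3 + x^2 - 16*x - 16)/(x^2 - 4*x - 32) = (x^2 - 3*x - 4)/(x - 8)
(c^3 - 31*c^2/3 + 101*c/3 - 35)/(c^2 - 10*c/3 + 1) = (3*c^2 - 22*c + 35)/(3*c - 1)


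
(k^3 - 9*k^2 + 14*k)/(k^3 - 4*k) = (k - 7)/(k + 2)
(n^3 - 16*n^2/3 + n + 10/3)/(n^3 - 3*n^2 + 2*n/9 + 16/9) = 3*(n - 5)/(3*n - 8)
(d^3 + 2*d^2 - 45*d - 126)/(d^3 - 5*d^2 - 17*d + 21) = (d + 6)/(d - 1)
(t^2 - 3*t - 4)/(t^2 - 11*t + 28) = (t + 1)/(t - 7)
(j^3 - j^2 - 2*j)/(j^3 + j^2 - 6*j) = (j + 1)/(j + 3)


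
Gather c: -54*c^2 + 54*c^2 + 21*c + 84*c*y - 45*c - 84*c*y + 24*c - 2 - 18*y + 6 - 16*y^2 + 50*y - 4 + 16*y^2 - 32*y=0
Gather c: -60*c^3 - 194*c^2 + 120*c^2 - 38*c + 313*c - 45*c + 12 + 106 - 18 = -60*c^3 - 74*c^2 + 230*c + 100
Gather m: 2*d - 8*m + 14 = 2*d - 8*m + 14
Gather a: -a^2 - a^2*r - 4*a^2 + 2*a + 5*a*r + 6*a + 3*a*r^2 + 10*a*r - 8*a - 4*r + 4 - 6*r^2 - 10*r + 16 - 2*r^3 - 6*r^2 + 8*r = a^2*(-r - 5) + a*(3*r^2 + 15*r) - 2*r^3 - 12*r^2 - 6*r + 20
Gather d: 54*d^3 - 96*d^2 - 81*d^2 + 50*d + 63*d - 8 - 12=54*d^3 - 177*d^2 + 113*d - 20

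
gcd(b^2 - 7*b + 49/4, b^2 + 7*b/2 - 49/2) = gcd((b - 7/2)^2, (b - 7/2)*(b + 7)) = b - 7/2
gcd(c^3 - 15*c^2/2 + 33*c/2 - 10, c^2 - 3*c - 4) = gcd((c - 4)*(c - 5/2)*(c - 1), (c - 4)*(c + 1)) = c - 4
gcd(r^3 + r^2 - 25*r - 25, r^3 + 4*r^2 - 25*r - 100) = r^2 - 25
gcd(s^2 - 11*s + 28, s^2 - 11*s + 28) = s^2 - 11*s + 28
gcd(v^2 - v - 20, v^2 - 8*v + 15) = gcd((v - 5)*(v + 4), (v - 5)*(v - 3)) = v - 5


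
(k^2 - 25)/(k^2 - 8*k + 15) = (k + 5)/(k - 3)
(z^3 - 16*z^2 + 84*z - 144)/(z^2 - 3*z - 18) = (z^2 - 10*z + 24)/(z + 3)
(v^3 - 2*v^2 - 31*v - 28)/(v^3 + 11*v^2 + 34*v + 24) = (v - 7)/(v + 6)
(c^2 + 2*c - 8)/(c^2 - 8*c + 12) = (c + 4)/(c - 6)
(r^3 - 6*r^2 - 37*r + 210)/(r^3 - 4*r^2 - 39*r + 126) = (r - 5)/(r - 3)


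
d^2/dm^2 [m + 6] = 0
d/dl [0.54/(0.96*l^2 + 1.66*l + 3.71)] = (-1.0368*l - 0.8964)/(0.96*l^2 + 1.66*l + 3.71)^2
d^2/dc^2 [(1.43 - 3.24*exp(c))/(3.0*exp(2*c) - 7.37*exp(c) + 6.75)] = (-29.16*exp(4*c) - 20.1564000000001*exp(3*c) + 298.8081*exp(2*c) - 199.338733*exp(c) - 76.483575)*exp(c)/(27.0*exp(6*c) - 198.99*exp(5*c) + 671.1021*exp(4*c) - 1295.770553*exp(3*c) + 1509.979725*exp(2*c) - 1007.386875*exp(c) + 307.546875)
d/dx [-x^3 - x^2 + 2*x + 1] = -3*x^2 - 2*x + 2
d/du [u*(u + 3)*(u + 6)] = 3*u^2 + 18*u + 18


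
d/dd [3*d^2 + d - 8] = 6*d + 1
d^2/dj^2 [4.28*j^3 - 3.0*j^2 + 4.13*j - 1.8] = 25.68*j - 6.0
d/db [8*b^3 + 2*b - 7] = 24*b^2 + 2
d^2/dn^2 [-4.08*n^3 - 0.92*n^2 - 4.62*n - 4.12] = -24.48*n - 1.84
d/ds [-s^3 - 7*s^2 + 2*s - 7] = -3*s^2 - 14*s + 2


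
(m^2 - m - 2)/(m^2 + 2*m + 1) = (m - 2)/(m + 1)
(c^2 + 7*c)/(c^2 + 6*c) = (c + 7)/(c + 6)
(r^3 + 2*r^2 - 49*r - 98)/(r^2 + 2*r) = r - 49/r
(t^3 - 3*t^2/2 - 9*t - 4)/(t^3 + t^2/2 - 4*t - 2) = (t - 4)/(t - 2)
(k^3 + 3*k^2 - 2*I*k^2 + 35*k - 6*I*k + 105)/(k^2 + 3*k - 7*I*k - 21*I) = k + 5*I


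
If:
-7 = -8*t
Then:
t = 7/8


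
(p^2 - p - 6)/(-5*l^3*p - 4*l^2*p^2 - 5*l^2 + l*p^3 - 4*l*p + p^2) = (-p^2 + p + 6)/(5*l^3*p + 4*l^2*p^2 + 5*l^2 - l*p^3 + 4*l*p - p^2)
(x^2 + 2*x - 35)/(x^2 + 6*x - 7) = (x - 5)/(x - 1)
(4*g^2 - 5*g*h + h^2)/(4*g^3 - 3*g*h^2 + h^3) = (4*g^2 - 5*g*h + h^2)/(4*g^3 - 3*g*h^2 + h^3)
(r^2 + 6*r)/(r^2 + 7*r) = (r + 6)/(r + 7)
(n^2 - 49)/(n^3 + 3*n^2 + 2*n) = (n^2 - 49)/(n*(n^2 + 3*n + 2))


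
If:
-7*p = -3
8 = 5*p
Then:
No Solution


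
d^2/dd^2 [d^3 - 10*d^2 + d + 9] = 6*d - 20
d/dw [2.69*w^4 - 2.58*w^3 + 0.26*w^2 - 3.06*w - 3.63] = 10.76*w^3 - 7.74*w^2 + 0.52*w - 3.06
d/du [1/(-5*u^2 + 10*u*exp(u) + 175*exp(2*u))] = 2*(-u*exp(u) + u - 35*exp(2*u) - exp(u))/(5*(-u^2 + 2*u*exp(u) + 35*exp(2*u))^2)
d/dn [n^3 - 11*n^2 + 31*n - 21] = 3*n^2 - 22*n + 31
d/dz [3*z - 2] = 3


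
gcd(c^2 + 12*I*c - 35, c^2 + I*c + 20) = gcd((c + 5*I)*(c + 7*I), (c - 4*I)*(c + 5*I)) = c + 5*I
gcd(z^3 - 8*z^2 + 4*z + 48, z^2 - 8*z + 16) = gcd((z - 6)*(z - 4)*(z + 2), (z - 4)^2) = z - 4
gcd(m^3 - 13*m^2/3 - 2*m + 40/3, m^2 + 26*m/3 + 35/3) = m + 5/3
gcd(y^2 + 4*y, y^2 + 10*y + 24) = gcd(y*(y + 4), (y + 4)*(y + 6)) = y + 4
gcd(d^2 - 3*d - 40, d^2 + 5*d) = d + 5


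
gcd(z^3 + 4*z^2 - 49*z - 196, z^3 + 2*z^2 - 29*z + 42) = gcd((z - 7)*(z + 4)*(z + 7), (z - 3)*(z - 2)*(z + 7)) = z + 7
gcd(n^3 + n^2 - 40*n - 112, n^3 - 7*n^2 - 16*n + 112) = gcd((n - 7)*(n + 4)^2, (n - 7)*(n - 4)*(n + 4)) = n^2 - 3*n - 28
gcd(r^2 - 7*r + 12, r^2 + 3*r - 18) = r - 3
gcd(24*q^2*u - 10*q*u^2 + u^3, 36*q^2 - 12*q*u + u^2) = 6*q - u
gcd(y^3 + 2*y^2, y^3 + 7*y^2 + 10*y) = y^2 + 2*y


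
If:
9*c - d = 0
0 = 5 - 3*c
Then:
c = 5/3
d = 15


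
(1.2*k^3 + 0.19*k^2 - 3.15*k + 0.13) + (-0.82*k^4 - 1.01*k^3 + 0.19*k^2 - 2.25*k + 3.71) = -0.82*k^4 + 0.19*k^3 + 0.38*k^2 - 5.4*k + 3.84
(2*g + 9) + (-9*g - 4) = 5 - 7*g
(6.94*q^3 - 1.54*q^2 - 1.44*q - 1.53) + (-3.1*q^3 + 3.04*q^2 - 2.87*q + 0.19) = 3.84*q^3 + 1.5*q^2 - 4.31*q - 1.34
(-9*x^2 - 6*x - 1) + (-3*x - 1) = -9*x^2 - 9*x - 2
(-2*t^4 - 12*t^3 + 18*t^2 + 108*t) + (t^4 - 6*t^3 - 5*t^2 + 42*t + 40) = -t^4 - 18*t^3 + 13*t^2 + 150*t + 40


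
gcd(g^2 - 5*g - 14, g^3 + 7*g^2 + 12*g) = 1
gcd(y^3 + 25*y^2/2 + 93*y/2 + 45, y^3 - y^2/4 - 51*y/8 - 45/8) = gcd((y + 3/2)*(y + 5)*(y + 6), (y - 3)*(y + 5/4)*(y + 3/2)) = y + 3/2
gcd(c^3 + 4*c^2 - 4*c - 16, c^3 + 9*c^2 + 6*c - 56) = c^2 + 2*c - 8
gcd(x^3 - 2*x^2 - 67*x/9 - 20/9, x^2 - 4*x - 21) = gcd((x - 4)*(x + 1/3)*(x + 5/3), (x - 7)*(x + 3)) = 1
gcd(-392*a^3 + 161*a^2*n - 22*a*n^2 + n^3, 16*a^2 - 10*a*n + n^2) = 8*a - n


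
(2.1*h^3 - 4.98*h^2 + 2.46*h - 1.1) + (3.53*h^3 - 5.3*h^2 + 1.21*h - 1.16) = 5.63*h^3 - 10.28*h^2 + 3.67*h - 2.26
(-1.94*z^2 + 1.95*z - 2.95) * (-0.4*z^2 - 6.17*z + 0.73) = 0.776*z^4 + 11.1898*z^3 - 12.2677*z^2 + 19.625*z - 2.1535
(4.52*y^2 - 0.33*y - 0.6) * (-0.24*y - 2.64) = -1.0848*y^3 - 11.8536*y^2 + 1.0152*y + 1.584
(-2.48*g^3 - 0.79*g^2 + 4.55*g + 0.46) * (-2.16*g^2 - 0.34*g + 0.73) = 5.3568*g^5 + 2.5496*g^4 - 11.3698*g^3 - 3.1173*g^2 + 3.1651*g + 0.3358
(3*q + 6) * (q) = 3*q^2 + 6*q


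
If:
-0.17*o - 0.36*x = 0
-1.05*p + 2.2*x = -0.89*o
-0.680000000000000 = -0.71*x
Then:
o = -2.03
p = 0.29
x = 0.96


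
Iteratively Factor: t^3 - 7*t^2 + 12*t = (t - 4)*(t^2 - 3*t) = (t - 4)*(t - 3)*(t)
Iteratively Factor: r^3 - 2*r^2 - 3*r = (r)*(r^2 - 2*r - 3) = r*(r + 1)*(r - 3)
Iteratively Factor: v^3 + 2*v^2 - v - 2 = (v + 1)*(v^2 + v - 2) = (v + 1)*(v + 2)*(v - 1)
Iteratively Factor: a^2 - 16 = (a + 4)*(a - 4)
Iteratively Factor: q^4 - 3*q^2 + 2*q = (q - 1)*(q^3 + q^2 - 2*q) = (q - 1)^2*(q^2 + 2*q) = q*(q - 1)^2*(q + 2)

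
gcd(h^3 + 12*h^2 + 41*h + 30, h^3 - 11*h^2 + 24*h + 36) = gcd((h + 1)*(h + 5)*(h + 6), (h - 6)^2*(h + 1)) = h + 1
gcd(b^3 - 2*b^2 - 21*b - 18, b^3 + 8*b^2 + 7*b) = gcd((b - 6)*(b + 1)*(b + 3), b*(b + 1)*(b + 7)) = b + 1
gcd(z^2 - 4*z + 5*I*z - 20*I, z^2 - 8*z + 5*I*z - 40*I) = z + 5*I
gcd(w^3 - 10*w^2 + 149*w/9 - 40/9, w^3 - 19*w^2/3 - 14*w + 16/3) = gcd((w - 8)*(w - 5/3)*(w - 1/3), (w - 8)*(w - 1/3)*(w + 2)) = w^2 - 25*w/3 + 8/3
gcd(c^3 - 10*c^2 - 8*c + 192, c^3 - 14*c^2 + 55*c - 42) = c - 6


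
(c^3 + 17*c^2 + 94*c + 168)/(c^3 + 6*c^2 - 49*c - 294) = (c + 4)/(c - 7)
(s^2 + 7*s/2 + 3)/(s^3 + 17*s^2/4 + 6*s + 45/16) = 8*(s + 2)/(8*s^2 + 22*s + 15)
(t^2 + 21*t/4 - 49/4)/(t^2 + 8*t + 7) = (t - 7/4)/(t + 1)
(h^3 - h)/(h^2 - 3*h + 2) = h*(h + 1)/(h - 2)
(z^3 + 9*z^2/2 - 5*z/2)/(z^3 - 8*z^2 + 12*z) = (2*z^2 + 9*z - 5)/(2*(z^2 - 8*z + 12))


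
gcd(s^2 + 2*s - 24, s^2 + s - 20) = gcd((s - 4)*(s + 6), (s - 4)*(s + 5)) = s - 4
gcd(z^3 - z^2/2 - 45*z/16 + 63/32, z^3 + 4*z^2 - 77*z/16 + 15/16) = z - 3/4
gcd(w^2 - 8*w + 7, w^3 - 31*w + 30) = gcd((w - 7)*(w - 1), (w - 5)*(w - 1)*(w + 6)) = w - 1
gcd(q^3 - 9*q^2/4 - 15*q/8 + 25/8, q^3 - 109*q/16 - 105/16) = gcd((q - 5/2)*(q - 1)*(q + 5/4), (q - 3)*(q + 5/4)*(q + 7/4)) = q + 5/4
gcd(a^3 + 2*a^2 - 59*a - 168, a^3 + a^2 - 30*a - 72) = a + 3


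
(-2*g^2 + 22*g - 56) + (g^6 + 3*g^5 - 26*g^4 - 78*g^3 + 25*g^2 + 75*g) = g^6 + 3*g^5 - 26*g^4 - 78*g^3 + 23*g^2 + 97*g - 56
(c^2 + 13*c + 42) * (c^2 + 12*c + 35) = c^4 + 25*c^3 + 233*c^2 + 959*c + 1470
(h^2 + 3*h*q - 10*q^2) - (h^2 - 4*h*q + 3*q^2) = 7*h*q - 13*q^2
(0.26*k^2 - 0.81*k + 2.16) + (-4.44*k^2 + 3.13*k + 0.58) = -4.18*k^2 + 2.32*k + 2.74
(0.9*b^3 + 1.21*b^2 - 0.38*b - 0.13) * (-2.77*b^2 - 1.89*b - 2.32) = -2.493*b^5 - 5.0527*b^4 - 3.3223*b^3 - 1.7289*b^2 + 1.1273*b + 0.3016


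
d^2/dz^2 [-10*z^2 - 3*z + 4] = -20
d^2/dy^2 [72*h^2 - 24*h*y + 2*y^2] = 4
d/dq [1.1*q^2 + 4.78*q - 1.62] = 2.2*q + 4.78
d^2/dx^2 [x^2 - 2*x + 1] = 2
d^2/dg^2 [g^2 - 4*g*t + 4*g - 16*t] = 2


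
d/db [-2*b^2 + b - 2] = 1 - 4*b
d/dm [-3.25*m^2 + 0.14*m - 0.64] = 0.14 - 6.5*m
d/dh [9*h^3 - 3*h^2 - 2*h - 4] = 27*h^2 - 6*h - 2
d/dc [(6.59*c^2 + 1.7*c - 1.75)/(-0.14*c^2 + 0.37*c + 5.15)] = (2.6763*c^2 + 67.387*c + 9.4025)/(0.0196*c^4 - 0.1036*c^3 - 1.3051*c^2 + 3.811*c + 26.5225)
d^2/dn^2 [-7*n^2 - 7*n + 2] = -14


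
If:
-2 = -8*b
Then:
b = 1/4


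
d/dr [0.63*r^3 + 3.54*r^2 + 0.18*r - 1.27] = 1.89*r^2 + 7.08*r + 0.18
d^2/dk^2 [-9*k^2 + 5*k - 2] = -18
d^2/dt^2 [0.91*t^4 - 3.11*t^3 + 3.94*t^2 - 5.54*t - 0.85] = 10.92*t^2 - 18.66*t + 7.88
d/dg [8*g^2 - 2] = 16*g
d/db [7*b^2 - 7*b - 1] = 14*b - 7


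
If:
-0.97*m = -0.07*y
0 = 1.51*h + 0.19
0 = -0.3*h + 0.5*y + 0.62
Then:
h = -0.13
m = -0.09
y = -1.32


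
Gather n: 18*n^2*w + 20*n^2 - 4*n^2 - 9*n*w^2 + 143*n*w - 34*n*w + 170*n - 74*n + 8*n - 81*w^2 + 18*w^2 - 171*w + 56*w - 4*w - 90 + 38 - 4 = n^2*(18*w + 16) + n*(-9*w^2 + 109*w + 104) - 63*w^2 - 119*w - 56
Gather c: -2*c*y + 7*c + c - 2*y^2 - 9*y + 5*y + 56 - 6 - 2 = c*(8 - 2*y) - 2*y^2 - 4*y + 48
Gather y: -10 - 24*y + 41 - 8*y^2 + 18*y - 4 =-8*y^2 - 6*y + 27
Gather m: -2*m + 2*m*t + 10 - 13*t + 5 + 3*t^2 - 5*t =m*(2*t - 2) + 3*t^2 - 18*t + 15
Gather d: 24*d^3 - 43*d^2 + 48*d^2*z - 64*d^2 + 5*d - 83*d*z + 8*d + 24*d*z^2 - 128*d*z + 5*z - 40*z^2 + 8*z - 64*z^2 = 24*d^3 + d^2*(48*z - 107) + d*(24*z^2 - 211*z + 13) - 104*z^2 + 13*z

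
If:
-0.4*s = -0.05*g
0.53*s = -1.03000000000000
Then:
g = -15.55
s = -1.94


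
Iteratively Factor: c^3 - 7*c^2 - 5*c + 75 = (c - 5)*(c^2 - 2*c - 15) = (c - 5)^2*(c + 3)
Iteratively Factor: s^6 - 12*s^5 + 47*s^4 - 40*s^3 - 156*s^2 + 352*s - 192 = (s - 4)*(s^5 - 8*s^4 + 15*s^3 + 20*s^2 - 76*s + 48) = (s - 4)*(s - 2)*(s^4 - 6*s^3 + 3*s^2 + 26*s - 24) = (s - 4)*(s - 2)*(s - 1)*(s^3 - 5*s^2 - 2*s + 24) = (s - 4)*(s - 3)*(s - 2)*(s - 1)*(s^2 - 2*s - 8) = (s - 4)^2*(s - 3)*(s - 2)*(s - 1)*(s + 2)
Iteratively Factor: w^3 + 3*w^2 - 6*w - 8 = (w - 2)*(w^2 + 5*w + 4) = (w - 2)*(w + 4)*(w + 1)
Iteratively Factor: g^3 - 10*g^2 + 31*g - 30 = (g - 3)*(g^2 - 7*g + 10) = (g - 5)*(g - 3)*(g - 2)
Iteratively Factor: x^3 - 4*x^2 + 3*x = (x - 3)*(x^2 - x) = (x - 3)*(x - 1)*(x)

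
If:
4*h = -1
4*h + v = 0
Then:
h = -1/4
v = 1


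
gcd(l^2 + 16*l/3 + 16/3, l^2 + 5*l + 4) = l + 4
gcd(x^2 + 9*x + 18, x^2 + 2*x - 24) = x + 6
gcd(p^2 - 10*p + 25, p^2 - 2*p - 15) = p - 5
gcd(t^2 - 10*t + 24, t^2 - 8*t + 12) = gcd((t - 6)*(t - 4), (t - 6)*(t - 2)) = t - 6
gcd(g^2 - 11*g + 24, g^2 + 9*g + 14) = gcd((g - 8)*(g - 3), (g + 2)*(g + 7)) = 1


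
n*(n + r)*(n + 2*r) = n^3 + 3*n^2*r + 2*n*r^2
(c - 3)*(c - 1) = c^2 - 4*c + 3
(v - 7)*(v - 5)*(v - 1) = v^3 - 13*v^2 + 47*v - 35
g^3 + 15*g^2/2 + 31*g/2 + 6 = (g + 1/2)*(g + 3)*(g + 4)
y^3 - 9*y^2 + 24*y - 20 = (y - 5)*(y - 2)^2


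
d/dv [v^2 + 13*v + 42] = 2*v + 13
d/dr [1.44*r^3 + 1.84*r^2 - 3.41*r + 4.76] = 4.32*r^2 + 3.68*r - 3.41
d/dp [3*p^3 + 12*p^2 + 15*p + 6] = 9*p^2 + 24*p + 15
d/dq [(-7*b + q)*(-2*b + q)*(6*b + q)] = -40*b^2 - 6*b*q + 3*q^2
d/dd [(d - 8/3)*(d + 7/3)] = 2*d - 1/3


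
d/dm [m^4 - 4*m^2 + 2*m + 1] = 4*m^3 - 8*m + 2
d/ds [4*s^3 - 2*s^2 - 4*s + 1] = 12*s^2 - 4*s - 4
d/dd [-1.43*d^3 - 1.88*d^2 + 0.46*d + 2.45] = -4.29*d^2 - 3.76*d + 0.46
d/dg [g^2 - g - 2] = 2*g - 1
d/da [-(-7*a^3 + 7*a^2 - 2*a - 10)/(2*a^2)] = (7*a^3/2 - a - 10)/a^3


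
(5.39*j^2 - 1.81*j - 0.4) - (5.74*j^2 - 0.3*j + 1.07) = -0.350000000000001*j^2 - 1.51*j - 1.47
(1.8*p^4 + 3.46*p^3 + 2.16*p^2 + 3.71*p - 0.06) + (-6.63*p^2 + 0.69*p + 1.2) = 1.8*p^4 + 3.46*p^3 - 4.47*p^2 + 4.4*p + 1.14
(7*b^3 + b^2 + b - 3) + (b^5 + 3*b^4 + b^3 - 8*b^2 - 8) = b^5 + 3*b^4 + 8*b^3 - 7*b^2 + b - 11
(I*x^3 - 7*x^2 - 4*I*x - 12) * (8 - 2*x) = -2*I*x^4 + 14*x^3 + 8*I*x^3 - 56*x^2 + 8*I*x^2 + 24*x - 32*I*x - 96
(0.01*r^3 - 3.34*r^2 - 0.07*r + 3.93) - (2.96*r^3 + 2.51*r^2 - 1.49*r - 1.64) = -2.95*r^3 - 5.85*r^2 + 1.42*r + 5.57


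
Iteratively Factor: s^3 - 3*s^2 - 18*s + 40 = (s - 2)*(s^2 - s - 20) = (s - 2)*(s + 4)*(s - 5)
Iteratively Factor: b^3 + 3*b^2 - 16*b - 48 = (b - 4)*(b^2 + 7*b + 12) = (b - 4)*(b + 4)*(b + 3)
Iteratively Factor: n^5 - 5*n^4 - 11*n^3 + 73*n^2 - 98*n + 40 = (n - 5)*(n^4 - 11*n^2 + 18*n - 8) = (n - 5)*(n + 4)*(n^3 - 4*n^2 + 5*n - 2) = (n - 5)*(n - 2)*(n + 4)*(n^2 - 2*n + 1) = (n - 5)*(n - 2)*(n - 1)*(n + 4)*(n - 1)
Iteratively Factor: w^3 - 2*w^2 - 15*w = (w - 5)*(w^2 + 3*w) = (w - 5)*(w + 3)*(w)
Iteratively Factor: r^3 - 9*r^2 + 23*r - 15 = (r - 5)*(r^2 - 4*r + 3) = (r - 5)*(r - 1)*(r - 3)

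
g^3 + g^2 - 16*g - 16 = (g - 4)*(g + 1)*(g + 4)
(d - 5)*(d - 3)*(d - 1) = d^3 - 9*d^2 + 23*d - 15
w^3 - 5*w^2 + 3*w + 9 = (w - 3)^2*(w + 1)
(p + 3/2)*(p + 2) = p^2 + 7*p/2 + 3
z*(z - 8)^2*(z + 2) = z^4 - 14*z^3 + 32*z^2 + 128*z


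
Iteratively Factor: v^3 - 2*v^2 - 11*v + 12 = (v - 4)*(v^2 + 2*v - 3) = (v - 4)*(v - 1)*(v + 3)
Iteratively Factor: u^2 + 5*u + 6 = (u + 3)*(u + 2)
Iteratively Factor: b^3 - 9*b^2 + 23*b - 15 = (b - 1)*(b^2 - 8*b + 15) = (b - 3)*(b - 1)*(b - 5)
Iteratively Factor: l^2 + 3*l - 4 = (l + 4)*(l - 1)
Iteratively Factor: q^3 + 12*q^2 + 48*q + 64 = (q + 4)*(q^2 + 8*q + 16) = (q + 4)^2*(q + 4)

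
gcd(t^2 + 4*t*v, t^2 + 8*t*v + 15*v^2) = 1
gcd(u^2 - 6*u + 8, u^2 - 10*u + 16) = u - 2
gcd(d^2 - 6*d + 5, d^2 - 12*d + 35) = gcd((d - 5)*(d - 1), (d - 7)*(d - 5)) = d - 5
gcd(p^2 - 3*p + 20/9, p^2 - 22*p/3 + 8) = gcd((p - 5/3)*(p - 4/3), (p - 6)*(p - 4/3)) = p - 4/3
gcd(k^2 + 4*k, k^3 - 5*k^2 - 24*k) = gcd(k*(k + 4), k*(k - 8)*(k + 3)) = k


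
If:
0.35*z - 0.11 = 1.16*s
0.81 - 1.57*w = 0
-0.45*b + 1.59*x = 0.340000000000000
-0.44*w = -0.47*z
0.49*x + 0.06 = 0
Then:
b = -1.19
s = 0.05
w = 0.52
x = -0.12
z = 0.48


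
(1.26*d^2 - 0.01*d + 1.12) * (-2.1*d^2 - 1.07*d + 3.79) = -2.646*d^4 - 1.3272*d^3 + 2.4341*d^2 - 1.2363*d + 4.2448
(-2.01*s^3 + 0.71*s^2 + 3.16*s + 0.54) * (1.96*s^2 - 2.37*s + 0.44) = -3.9396*s^5 + 6.1553*s^4 + 3.6265*s^3 - 6.1184*s^2 + 0.1106*s + 0.2376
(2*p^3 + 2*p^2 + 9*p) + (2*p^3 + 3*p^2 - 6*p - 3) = 4*p^3 + 5*p^2 + 3*p - 3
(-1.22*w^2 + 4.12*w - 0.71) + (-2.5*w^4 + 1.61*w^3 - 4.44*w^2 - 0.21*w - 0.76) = -2.5*w^4 + 1.61*w^3 - 5.66*w^2 + 3.91*w - 1.47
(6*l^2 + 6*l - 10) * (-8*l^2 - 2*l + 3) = -48*l^4 - 60*l^3 + 86*l^2 + 38*l - 30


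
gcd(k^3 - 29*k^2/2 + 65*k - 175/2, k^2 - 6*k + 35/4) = k - 5/2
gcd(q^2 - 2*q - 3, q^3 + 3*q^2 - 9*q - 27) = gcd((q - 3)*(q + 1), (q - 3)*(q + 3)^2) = q - 3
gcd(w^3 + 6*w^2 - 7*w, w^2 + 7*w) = w^2 + 7*w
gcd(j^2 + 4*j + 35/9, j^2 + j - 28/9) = j + 7/3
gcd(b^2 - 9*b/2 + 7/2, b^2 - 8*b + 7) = b - 1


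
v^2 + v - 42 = (v - 6)*(v + 7)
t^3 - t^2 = t^2*(t - 1)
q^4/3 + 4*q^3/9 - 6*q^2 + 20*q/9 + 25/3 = (q/3 + 1/3)*(q - 3)*(q - 5/3)*(q + 5)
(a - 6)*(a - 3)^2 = a^3 - 12*a^2 + 45*a - 54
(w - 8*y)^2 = w^2 - 16*w*y + 64*y^2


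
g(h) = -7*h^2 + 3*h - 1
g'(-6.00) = 87.00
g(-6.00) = -271.00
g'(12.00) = -165.00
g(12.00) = -973.00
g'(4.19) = -55.66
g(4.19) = -111.32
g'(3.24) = -42.36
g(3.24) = -64.76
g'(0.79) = -8.06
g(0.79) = -3.00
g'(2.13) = -26.82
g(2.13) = -26.37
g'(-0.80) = 14.20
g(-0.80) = -7.88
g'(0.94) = -10.16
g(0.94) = -4.37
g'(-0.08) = 4.12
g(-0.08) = -1.28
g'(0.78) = -7.92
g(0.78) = -2.92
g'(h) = 3 - 14*h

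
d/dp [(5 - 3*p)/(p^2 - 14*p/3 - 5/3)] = 3*(9*p^2 - 30*p + 85)/(9*p^4 - 84*p^3 + 166*p^2 + 140*p + 25)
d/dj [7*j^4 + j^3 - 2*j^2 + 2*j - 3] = 28*j^3 + 3*j^2 - 4*j + 2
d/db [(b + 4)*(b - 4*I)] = 2*b + 4 - 4*I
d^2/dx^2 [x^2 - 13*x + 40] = 2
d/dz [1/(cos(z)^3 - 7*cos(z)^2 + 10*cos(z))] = (3*sin(z) + 10*sin(z)/cos(z)^2 - 14*tan(z))/((cos(z) - 5)^2*(cos(z) - 2)^2)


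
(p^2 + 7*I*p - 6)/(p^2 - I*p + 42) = (p + I)/(p - 7*I)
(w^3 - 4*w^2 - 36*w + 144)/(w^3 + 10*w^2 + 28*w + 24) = (w^2 - 10*w + 24)/(w^2 + 4*w + 4)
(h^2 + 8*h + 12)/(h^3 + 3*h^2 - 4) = (h + 6)/(h^2 + h - 2)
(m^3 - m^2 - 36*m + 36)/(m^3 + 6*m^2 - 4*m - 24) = (m^2 - 7*m + 6)/(m^2 - 4)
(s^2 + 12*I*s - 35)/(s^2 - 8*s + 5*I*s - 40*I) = (s + 7*I)/(s - 8)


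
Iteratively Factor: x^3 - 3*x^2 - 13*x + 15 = (x - 5)*(x^2 + 2*x - 3) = (x - 5)*(x + 3)*(x - 1)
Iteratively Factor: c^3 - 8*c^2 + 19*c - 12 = (c - 3)*(c^2 - 5*c + 4) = (c - 3)*(c - 1)*(c - 4)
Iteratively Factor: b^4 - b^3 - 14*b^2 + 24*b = (b + 4)*(b^3 - 5*b^2 + 6*b) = (b - 3)*(b + 4)*(b^2 - 2*b) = (b - 3)*(b - 2)*(b + 4)*(b)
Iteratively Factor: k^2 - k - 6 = (k - 3)*(k + 2)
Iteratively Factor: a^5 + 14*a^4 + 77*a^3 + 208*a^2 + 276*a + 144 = (a + 2)*(a^4 + 12*a^3 + 53*a^2 + 102*a + 72) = (a + 2)*(a + 3)*(a^3 + 9*a^2 + 26*a + 24) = (a + 2)^2*(a + 3)*(a^2 + 7*a + 12) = (a + 2)^2*(a + 3)^2*(a + 4)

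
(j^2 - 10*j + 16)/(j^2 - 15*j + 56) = (j - 2)/(j - 7)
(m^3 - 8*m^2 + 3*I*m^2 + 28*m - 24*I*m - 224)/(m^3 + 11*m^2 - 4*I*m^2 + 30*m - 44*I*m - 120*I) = (m^2 + m*(-8 + 7*I) - 56*I)/(m^2 + 11*m + 30)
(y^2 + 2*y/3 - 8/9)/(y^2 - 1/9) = (9*y^2 + 6*y - 8)/(9*y^2 - 1)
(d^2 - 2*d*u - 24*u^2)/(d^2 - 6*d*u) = (d + 4*u)/d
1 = 1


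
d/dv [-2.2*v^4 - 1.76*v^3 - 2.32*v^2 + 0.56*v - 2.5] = -8.8*v^3 - 5.28*v^2 - 4.64*v + 0.56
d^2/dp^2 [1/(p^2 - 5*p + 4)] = 2*(-p^2 + 5*p + (2*p - 5)^2 - 4)/(p^2 - 5*p + 4)^3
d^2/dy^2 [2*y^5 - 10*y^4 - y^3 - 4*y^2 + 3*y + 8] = 40*y^3 - 120*y^2 - 6*y - 8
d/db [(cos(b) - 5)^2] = 2*(5 - cos(b))*sin(b)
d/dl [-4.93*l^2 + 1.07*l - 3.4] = 1.07 - 9.86*l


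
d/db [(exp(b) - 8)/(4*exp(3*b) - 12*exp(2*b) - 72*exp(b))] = (-2*exp(3*b) + 27*exp(2*b) - 48*exp(b) - 144)*exp(-b)/(4*(exp(4*b) - 6*exp(3*b) - 27*exp(2*b) + 108*exp(b) + 324))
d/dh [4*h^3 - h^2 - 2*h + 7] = 12*h^2 - 2*h - 2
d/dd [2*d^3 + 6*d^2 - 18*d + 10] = 6*d^2 + 12*d - 18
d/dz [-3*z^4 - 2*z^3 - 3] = z^2*(-12*z - 6)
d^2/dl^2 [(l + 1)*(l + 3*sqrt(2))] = 2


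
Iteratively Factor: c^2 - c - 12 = (c - 4)*(c + 3)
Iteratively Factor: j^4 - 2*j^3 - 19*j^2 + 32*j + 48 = (j + 1)*(j^3 - 3*j^2 - 16*j + 48) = (j - 4)*(j + 1)*(j^2 + j - 12) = (j - 4)*(j - 3)*(j + 1)*(j + 4)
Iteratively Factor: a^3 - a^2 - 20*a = (a + 4)*(a^2 - 5*a) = (a - 5)*(a + 4)*(a)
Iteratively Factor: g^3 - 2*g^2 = (g)*(g^2 - 2*g) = g*(g - 2)*(g)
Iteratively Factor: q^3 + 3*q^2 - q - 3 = (q + 1)*(q^2 + 2*q - 3) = (q - 1)*(q + 1)*(q + 3)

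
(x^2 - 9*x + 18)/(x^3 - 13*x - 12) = (-x^2 + 9*x - 18)/(-x^3 + 13*x + 12)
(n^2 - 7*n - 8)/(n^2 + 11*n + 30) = (n^2 - 7*n - 8)/(n^2 + 11*n + 30)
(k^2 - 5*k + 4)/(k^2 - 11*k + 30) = (k^2 - 5*k + 4)/(k^2 - 11*k + 30)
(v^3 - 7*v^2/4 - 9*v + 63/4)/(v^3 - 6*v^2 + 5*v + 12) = (4*v^2 + 5*v - 21)/(4*(v^2 - 3*v - 4))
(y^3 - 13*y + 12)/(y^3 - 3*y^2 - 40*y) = (-y^3 + 13*y - 12)/(y*(-y^2 + 3*y + 40))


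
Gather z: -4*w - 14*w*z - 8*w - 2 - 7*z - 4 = -12*w + z*(-14*w - 7) - 6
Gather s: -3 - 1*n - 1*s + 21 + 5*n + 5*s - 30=4*n + 4*s - 12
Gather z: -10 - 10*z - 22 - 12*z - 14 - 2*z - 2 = -24*z - 48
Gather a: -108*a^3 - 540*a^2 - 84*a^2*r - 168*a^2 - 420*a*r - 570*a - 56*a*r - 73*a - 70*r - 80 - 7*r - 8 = -108*a^3 + a^2*(-84*r - 708) + a*(-476*r - 643) - 77*r - 88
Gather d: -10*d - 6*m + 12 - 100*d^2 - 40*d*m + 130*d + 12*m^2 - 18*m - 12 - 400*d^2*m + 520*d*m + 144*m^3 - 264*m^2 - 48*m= d^2*(-400*m - 100) + d*(480*m + 120) + 144*m^3 - 252*m^2 - 72*m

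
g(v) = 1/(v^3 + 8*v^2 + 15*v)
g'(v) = (-3*v^2 - 16*v - 15)/(v^3 + 8*v^2 + 15*v)^2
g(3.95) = 0.00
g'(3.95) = -0.00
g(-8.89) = -0.00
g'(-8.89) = -0.00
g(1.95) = 0.01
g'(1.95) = -0.01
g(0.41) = 0.13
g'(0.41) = -0.39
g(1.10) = 0.04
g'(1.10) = -0.05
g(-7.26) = -0.01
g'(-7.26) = -0.01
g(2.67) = 0.01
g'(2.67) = -0.01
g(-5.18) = -0.49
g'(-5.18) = -3.05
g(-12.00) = 0.00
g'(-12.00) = 0.00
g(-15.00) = 0.00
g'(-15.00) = 0.00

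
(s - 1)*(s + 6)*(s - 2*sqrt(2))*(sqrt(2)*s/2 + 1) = sqrt(2)*s^4/2 - s^3 + 5*sqrt(2)*s^3/2 - 5*sqrt(2)*s^2 - 5*s^2 - 10*sqrt(2)*s + 6*s + 12*sqrt(2)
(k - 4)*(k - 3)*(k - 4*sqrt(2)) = k^3 - 7*k^2 - 4*sqrt(2)*k^2 + 12*k + 28*sqrt(2)*k - 48*sqrt(2)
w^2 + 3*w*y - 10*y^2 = (w - 2*y)*(w + 5*y)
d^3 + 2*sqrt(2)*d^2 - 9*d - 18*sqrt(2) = (d - 3)*(d + 3)*(d + 2*sqrt(2))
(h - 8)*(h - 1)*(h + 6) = h^3 - 3*h^2 - 46*h + 48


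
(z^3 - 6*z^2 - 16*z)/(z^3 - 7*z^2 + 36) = z*(z - 8)/(z^2 - 9*z + 18)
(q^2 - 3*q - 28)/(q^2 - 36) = (q^2 - 3*q - 28)/(q^2 - 36)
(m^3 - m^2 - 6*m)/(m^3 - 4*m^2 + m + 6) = m*(m + 2)/(m^2 - m - 2)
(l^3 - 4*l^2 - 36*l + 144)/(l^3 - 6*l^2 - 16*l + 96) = (l + 6)/(l + 4)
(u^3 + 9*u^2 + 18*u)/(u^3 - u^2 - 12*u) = (u + 6)/(u - 4)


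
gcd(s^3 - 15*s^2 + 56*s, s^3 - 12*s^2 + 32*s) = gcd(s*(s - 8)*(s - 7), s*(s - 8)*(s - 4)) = s^2 - 8*s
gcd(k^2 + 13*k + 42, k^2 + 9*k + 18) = k + 6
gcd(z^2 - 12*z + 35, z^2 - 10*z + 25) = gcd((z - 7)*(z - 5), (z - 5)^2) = z - 5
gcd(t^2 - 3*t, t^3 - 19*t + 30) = t - 3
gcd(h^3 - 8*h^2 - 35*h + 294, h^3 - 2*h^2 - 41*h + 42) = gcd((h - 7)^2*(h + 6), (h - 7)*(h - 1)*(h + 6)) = h^2 - h - 42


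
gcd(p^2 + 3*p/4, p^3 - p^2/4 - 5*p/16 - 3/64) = 1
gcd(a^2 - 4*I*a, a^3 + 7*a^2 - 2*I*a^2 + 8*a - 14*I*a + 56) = a - 4*I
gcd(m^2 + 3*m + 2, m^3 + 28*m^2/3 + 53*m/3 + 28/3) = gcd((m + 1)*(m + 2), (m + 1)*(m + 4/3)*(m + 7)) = m + 1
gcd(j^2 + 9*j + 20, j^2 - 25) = j + 5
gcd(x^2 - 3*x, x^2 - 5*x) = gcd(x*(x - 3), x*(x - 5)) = x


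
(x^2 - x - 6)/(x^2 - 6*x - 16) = (x - 3)/(x - 8)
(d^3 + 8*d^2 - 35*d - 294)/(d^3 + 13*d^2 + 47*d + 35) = (d^2 + d - 42)/(d^2 + 6*d + 5)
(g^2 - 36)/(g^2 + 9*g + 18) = (g - 6)/(g + 3)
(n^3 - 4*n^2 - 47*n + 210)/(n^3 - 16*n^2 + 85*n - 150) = (n + 7)/(n - 5)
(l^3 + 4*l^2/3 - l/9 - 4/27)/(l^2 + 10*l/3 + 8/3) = (l^2 - 1/9)/(l + 2)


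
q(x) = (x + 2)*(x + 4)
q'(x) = 2*x + 6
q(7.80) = 115.64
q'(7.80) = 21.60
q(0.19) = 9.18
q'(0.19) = 6.38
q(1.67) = 20.81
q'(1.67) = 9.34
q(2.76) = 32.18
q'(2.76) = 11.52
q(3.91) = 46.75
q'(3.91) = 13.82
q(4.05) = 48.70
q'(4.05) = 14.10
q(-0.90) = 3.41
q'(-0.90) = 4.20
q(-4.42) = 1.02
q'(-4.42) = -2.84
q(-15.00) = 143.00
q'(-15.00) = -24.00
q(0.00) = 8.00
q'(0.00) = 6.00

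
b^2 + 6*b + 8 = (b + 2)*(b + 4)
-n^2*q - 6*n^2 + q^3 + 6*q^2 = (-n + q)*(n + q)*(q + 6)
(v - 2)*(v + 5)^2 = v^3 + 8*v^2 + 5*v - 50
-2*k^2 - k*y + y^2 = (-2*k + y)*(k + y)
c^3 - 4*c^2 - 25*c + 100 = (c - 5)*(c - 4)*(c + 5)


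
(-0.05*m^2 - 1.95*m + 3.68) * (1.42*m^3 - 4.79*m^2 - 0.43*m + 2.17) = -0.071*m^5 - 2.5295*m^4 + 14.5876*m^3 - 16.8972*m^2 - 5.8139*m + 7.9856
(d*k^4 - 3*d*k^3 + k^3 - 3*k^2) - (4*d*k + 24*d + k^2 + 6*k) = d*k^4 - 3*d*k^3 - 4*d*k - 24*d + k^3 - 4*k^2 - 6*k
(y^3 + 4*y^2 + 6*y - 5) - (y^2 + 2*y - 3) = y^3 + 3*y^2 + 4*y - 2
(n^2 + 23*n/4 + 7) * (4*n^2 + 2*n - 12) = 4*n^4 + 25*n^3 + 55*n^2/2 - 55*n - 84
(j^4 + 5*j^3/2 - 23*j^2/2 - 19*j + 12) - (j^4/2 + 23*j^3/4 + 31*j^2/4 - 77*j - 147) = j^4/2 - 13*j^3/4 - 77*j^2/4 + 58*j + 159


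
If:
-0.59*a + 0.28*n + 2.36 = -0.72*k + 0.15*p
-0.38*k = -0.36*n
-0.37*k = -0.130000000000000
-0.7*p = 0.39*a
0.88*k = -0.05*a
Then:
No Solution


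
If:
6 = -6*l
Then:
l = -1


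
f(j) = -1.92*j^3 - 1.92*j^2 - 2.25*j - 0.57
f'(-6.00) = -186.57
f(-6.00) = 358.53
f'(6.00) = -232.65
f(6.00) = -497.91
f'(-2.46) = -27.66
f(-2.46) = 21.93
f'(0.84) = -9.54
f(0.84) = -4.95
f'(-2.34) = -24.80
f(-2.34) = 18.78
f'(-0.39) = -1.63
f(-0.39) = 0.13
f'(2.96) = -64.08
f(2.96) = -73.85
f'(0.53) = -5.90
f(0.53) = -2.59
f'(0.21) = -3.31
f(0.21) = -1.14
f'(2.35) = -43.08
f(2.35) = -41.38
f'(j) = -5.76*j^2 - 3.84*j - 2.25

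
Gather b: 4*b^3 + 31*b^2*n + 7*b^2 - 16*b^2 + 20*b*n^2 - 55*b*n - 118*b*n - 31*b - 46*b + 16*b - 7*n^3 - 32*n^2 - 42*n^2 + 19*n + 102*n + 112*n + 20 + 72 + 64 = 4*b^3 + b^2*(31*n - 9) + b*(20*n^2 - 173*n - 61) - 7*n^3 - 74*n^2 + 233*n + 156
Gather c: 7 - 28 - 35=-56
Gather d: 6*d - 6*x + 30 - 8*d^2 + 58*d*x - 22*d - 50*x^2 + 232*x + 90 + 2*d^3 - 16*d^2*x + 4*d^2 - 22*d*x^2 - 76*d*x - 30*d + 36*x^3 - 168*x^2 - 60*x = 2*d^3 + d^2*(-16*x - 4) + d*(-22*x^2 - 18*x - 46) + 36*x^3 - 218*x^2 + 166*x + 120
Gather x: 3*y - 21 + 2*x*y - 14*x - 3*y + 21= x*(2*y - 14)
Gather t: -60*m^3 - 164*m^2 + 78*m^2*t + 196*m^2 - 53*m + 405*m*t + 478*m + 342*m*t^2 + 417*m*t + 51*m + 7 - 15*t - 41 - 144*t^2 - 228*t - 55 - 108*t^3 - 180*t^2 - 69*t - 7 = -60*m^3 + 32*m^2 + 476*m - 108*t^3 + t^2*(342*m - 324) + t*(78*m^2 + 822*m - 312) - 96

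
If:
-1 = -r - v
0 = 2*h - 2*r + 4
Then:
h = -v - 1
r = 1 - v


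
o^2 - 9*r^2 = (o - 3*r)*(o + 3*r)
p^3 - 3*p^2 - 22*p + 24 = (p - 6)*(p - 1)*(p + 4)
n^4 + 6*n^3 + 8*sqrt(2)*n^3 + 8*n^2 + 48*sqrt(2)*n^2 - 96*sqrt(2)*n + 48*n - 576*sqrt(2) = (n + 6)*(n - 2*sqrt(2))*(n + 4*sqrt(2))*(n + 6*sqrt(2))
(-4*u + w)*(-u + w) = 4*u^2 - 5*u*w + w^2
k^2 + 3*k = k*(k + 3)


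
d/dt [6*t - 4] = 6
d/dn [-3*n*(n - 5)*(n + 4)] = -9*n^2 + 6*n + 60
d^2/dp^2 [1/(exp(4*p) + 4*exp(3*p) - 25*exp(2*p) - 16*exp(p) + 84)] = 4*((-4*exp(3*p) - 9*exp(2*p) + 25*exp(p) + 4)*(exp(4*p) + 4*exp(3*p) - 25*exp(2*p) - 16*exp(p) + 84) + 2*(2*exp(3*p) + 6*exp(2*p) - 25*exp(p) - 8)^2*exp(p))*exp(p)/(exp(4*p) + 4*exp(3*p) - 25*exp(2*p) - 16*exp(p) + 84)^3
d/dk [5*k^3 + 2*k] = 15*k^2 + 2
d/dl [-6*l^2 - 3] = -12*l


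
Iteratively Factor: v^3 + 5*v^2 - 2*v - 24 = (v + 4)*(v^2 + v - 6) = (v + 3)*(v + 4)*(v - 2)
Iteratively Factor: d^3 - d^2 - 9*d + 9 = (d + 3)*(d^2 - 4*d + 3) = (d - 3)*(d + 3)*(d - 1)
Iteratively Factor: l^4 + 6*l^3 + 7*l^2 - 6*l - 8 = (l + 1)*(l^3 + 5*l^2 + 2*l - 8) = (l + 1)*(l + 2)*(l^2 + 3*l - 4) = (l + 1)*(l + 2)*(l + 4)*(l - 1)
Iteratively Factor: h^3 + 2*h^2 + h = (h)*(h^2 + 2*h + 1) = h*(h + 1)*(h + 1)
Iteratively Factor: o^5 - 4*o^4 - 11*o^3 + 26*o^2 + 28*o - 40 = (o + 2)*(o^4 - 6*o^3 + o^2 + 24*o - 20) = (o - 1)*(o + 2)*(o^3 - 5*o^2 - 4*o + 20) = (o - 1)*(o + 2)^2*(o^2 - 7*o + 10) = (o - 2)*(o - 1)*(o + 2)^2*(o - 5)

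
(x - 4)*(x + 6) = x^2 + 2*x - 24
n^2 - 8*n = n*(n - 8)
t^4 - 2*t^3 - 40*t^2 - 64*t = t*(t - 8)*(t + 2)*(t + 4)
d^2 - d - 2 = (d - 2)*(d + 1)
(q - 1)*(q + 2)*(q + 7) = q^3 + 8*q^2 + 5*q - 14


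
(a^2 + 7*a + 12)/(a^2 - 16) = (a + 3)/(a - 4)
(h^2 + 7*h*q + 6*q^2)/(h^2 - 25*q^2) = (h^2 + 7*h*q + 6*q^2)/(h^2 - 25*q^2)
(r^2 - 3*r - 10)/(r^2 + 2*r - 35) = (r + 2)/(r + 7)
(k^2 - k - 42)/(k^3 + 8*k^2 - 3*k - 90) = (k - 7)/(k^2 + 2*k - 15)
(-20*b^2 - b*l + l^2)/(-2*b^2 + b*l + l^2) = (-20*b^2 - b*l + l^2)/(-2*b^2 + b*l + l^2)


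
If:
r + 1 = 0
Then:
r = -1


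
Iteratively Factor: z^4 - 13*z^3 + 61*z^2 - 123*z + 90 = (z - 2)*(z^3 - 11*z^2 + 39*z - 45) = (z - 5)*(z - 2)*(z^2 - 6*z + 9) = (z - 5)*(z - 3)*(z - 2)*(z - 3)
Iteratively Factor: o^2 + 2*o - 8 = (o + 4)*(o - 2)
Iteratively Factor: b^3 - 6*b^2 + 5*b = (b)*(b^2 - 6*b + 5) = b*(b - 1)*(b - 5)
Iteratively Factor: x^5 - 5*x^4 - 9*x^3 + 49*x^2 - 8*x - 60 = (x - 5)*(x^4 - 9*x^2 + 4*x + 12) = (x - 5)*(x - 2)*(x^3 + 2*x^2 - 5*x - 6) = (x - 5)*(x - 2)*(x + 3)*(x^2 - x - 2) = (x - 5)*(x - 2)^2*(x + 3)*(x + 1)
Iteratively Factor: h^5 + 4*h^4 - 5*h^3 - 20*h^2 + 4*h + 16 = (h - 2)*(h^4 + 6*h^3 + 7*h^2 - 6*h - 8) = (h - 2)*(h + 2)*(h^3 + 4*h^2 - h - 4) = (h - 2)*(h + 1)*(h + 2)*(h^2 + 3*h - 4) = (h - 2)*(h + 1)*(h + 2)*(h + 4)*(h - 1)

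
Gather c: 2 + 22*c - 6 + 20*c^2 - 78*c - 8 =20*c^2 - 56*c - 12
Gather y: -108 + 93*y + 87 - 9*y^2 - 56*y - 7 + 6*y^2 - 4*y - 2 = -3*y^2 + 33*y - 30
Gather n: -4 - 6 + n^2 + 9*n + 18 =n^2 + 9*n + 8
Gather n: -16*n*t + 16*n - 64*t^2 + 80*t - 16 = n*(16 - 16*t) - 64*t^2 + 80*t - 16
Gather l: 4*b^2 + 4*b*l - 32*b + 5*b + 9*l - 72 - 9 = 4*b^2 - 27*b + l*(4*b + 9) - 81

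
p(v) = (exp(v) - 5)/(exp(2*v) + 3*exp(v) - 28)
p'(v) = (exp(v) - 5)*(-2*exp(2*v) - 3*exp(v))/(exp(2*v) + 3*exp(v) - 28)^2 + exp(v)/(exp(2*v) + 3*exp(v) - 28)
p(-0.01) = 0.17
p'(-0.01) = -0.01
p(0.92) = 0.18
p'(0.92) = 0.07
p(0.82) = 0.17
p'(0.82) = 0.04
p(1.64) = 0.01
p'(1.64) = 0.31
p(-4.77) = 0.18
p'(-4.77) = -0.00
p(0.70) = 0.17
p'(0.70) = 0.02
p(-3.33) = 0.18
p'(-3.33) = -0.00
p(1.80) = 0.04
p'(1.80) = 0.09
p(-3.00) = 0.18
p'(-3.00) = 0.00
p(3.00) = 0.03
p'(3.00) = -0.02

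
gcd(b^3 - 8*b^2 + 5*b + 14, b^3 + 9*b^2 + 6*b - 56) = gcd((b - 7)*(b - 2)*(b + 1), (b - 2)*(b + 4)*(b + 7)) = b - 2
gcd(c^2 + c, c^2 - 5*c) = c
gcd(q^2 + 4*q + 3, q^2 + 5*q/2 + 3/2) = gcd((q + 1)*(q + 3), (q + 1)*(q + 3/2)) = q + 1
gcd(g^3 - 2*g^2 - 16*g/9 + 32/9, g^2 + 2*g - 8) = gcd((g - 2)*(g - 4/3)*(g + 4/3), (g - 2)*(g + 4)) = g - 2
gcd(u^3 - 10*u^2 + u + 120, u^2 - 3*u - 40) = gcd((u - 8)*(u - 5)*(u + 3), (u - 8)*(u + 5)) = u - 8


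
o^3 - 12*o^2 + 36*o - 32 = (o - 8)*(o - 2)^2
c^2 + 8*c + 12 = (c + 2)*(c + 6)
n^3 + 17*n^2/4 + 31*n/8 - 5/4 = (n - 1/4)*(n + 2)*(n + 5/2)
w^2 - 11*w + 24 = (w - 8)*(w - 3)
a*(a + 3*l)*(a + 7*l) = a^3 + 10*a^2*l + 21*a*l^2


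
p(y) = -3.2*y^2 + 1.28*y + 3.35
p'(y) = 1.28 - 6.4*y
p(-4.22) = -59.04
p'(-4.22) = 28.29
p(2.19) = -9.19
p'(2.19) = -12.74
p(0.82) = 2.25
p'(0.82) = -3.97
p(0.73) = 2.58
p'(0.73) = -3.39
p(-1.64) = -7.36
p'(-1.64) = 11.78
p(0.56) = 3.06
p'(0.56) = -2.30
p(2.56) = -14.34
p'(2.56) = -15.10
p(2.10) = -8.07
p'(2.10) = -12.16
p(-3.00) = -29.29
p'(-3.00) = 20.48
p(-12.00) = -472.81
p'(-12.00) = 78.08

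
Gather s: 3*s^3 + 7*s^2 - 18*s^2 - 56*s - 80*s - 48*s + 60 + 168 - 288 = 3*s^3 - 11*s^2 - 184*s - 60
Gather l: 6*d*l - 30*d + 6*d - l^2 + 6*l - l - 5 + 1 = -24*d - l^2 + l*(6*d + 5) - 4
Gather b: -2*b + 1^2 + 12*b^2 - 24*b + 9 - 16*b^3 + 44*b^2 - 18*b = -16*b^3 + 56*b^2 - 44*b + 10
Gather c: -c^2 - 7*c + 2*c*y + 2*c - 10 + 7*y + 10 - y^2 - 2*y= -c^2 + c*(2*y - 5) - y^2 + 5*y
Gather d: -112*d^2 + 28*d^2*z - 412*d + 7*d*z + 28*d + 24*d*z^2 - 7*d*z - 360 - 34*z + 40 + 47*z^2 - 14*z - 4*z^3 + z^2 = d^2*(28*z - 112) + d*(24*z^2 - 384) - 4*z^3 + 48*z^2 - 48*z - 320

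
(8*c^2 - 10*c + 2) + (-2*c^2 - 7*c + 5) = 6*c^2 - 17*c + 7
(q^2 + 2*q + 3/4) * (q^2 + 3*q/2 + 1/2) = q^4 + 7*q^3/2 + 17*q^2/4 + 17*q/8 + 3/8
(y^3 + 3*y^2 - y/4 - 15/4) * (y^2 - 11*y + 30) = y^5 - 8*y^4 - 13*y^3/4 + 89*y^2 + 135*y/4 - 225/2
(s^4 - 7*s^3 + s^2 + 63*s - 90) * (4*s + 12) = 4*s^5 - 16*s^4 - 80*s^3 + 264*s^2 + 396*s - 1080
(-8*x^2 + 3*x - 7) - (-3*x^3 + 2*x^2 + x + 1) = 3*x^3 - 10*x^2 + 2*x - 8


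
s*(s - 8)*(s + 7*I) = s^3 - 8*s^2 + 7*I*s^2 - 56*I*s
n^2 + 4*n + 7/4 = (n + 1/2)*(n + 7/2)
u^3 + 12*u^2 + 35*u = u*(u + 5)*(u + 7)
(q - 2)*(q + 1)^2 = q^3 - 3*q - 2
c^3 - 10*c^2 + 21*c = c*(c - 7)*(c - 3)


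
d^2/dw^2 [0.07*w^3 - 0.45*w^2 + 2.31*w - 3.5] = 0.42*w - 0.9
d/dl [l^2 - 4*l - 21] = 2*l - 4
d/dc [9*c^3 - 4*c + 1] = 27*c^2 - 4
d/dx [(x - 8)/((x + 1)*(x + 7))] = (-x^2 + 16*x + 71)/(x^4 + 16*x^3 + 78*x^2 + 112*x + 49)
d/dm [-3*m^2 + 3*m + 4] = 3 - 6*m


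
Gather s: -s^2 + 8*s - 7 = -s^2 + 8*s - 7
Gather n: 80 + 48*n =48*n + 80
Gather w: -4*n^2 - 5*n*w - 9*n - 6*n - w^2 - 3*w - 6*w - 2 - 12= -4*n^2 - 15*n - w^2 + w*(-5*n - 9) - 14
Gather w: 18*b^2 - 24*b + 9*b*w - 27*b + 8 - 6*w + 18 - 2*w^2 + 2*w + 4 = 18*b^2 - 51*b - 2*w^2 + w*(9*b - 4) + 30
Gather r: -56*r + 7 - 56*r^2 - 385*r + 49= -56*r^2 - 441*r + 56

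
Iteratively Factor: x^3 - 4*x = (x + 2)*(x^2 - 2*x) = (x - 2)*(x + 2)*(x)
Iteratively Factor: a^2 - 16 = (a - 4)*(a + 4)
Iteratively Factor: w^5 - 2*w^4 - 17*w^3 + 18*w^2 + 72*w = (w - 3)*(w^4 + w^3 - 14*w^2 - 24*w) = w*(w - 3)*(w^3 + w^2 - 14*w - 24) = w*(w - 3)*(w + 2)*(w^2 - w - 12) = w*(w - 3)*(w + 2)*(w + 3)*(w - 4)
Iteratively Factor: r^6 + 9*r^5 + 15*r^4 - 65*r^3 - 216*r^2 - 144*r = (r + 3)*(r^5 + 6*r^4 - 3*r^3 - 56*r^2 - 48*r) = r*(r + 3)*(r^4 + 6*r^3 - 3*r^2 - 56*r - 48) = r*(r + 3)*(r + 4)*(r^3 + 2*r^2 - 11*r - 12) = r*(r - 3)*(r + 3)*(r + 4)*(r^2 + 5*r + 4) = r*(r - 3)*(r + 1)*(r + 3)*(r + 4)*(r + 4)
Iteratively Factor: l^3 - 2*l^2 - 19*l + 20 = (l + 4)*(l^2 - 6*l + 5) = (l - 1)*(l + 4)*(l - 5)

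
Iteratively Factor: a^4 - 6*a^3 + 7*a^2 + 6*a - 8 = (a - 1)*(a^3 - 5*a^2 + 2*a + 8) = (a - 1)*(a + 1)*(a^2 - 6*a + 8) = (a - 4)*(a - 1)*(a + 1)*(a - 2)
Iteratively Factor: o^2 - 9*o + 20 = (o - 4)*(o - 5)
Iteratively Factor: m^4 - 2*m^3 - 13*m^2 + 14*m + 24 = (m + 3)*(m^3 - 5*m^2 + 2*m + 8) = (m - 4)*(m + 3)*(m^2 - m - 2) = (m - 4)*(m + 1)*(m + 3)*(m - 2)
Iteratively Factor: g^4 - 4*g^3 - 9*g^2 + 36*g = (g - 3)*(g^3 - g^2 - 12*g) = (g - 4)*(g - 3)*(g^2 + 3*g) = g*(g - 4)*(g - 3)*(g + 3)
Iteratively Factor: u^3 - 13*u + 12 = (u - 3)*(u^2 + 3*u - 4) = (u - 3)*(u - 1)*(u + 4)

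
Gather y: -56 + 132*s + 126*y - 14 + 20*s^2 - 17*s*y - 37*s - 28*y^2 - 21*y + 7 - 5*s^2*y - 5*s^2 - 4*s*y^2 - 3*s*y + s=15*s^2 + 96*s + y^2*(-4*s - 28) + y*(-5*s^2 - 20*s + 105) - 63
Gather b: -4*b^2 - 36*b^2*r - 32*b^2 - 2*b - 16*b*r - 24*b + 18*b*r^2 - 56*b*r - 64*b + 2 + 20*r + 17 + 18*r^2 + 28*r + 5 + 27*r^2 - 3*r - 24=b^2*(-36*r - 36) + b*(18*r^2 - 72*r - 90) + 45*r^2 + 45*r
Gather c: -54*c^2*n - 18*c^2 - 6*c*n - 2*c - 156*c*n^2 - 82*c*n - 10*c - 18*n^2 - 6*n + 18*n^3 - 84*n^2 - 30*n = c^2*(-54*n - 18) + c*(-156*n^2 - 88*n - 12) + 18*n^3 - 102*n^2 - 36*n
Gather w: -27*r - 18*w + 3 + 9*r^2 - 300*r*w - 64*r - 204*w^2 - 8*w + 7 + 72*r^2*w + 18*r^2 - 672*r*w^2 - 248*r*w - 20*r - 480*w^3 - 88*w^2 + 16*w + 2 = 27*r^2 - 111*r - 480*w^3 + w^2*(-672*r - 292) + w*(72*r^2 - 548*r - 10) + 12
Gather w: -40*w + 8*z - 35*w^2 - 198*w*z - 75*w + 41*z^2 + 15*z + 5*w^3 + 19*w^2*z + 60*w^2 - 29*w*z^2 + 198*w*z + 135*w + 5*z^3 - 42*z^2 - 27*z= 5*w^3 + w^2*(19*z + 25) + w*(20 - 29*z^2) + 5*z^3 - z^2 - 4*z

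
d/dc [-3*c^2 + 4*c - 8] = 4 - 6*c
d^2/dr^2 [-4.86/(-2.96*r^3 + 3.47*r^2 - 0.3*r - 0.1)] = ((33.7284 - 86.3136*r)*(2.96*r^3 - 3.47*r^2 + 0.3*r + 0.1) + 4.86*(8.88*r^2 - 6.94*r + 0.3)*(17.76*r^2 - 13.88*r + 0.6))/(2.96*r^3 - 3.47*r^2 + 0.3*r + 0.1)^3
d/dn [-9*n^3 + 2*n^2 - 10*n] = -27*n^2 + 4*n - 10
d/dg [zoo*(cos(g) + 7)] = zoo*sin(g)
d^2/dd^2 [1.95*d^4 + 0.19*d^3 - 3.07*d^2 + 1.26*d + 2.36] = 23.4*d^2 + 1.14*d - 6.14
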